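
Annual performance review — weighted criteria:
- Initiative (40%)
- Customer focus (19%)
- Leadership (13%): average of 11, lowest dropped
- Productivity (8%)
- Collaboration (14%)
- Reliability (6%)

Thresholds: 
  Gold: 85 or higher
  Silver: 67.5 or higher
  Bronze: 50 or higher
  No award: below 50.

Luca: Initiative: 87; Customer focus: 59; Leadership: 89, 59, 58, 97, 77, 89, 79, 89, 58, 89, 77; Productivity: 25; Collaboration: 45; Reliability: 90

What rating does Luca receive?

Leadership: drop 58 → average of remaining 10 = 803/10 = 80.3
Weighted total:
  Initiative 87 × 0.4 = 34.8
  Customer focus 59 × 0.19 = 11.21
  Leadership 80.3 × 0.13 = 10.439
  Productivity 25 × 0.08 = 2
  Collaboration 45 × 0.14 = 6.3
  Reliability 90 × 0.06 = 5.4
Sum = 70.149
70.149 is ≥ 67.5 and < 85 → Silver

Silver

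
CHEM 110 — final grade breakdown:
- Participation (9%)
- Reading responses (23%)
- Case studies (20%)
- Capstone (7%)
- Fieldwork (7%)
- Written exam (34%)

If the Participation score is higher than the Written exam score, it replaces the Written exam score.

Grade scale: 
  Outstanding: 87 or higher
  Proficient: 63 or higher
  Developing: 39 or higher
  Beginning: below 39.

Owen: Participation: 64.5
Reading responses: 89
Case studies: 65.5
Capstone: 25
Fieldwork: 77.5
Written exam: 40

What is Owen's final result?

Proficient

Participation (64.5) > Written exam (40), so Written exam counts as 64.5.
Weighted total:
  Participation 64.5 × 0.09 = 5.805
  Reading responses 89 × 0.23 = 20.47
  Case studies 65.5 × 0.2 = 13.1
  Capstone 25 × 0.07 = 1.75
  Fieldwork 77.5 × 0.07 = 5.425
  Written exam 64.5 × 0.34 = 21.93
Sum = 68.48
68.48 is ≥ 63 and < 87 → Proficient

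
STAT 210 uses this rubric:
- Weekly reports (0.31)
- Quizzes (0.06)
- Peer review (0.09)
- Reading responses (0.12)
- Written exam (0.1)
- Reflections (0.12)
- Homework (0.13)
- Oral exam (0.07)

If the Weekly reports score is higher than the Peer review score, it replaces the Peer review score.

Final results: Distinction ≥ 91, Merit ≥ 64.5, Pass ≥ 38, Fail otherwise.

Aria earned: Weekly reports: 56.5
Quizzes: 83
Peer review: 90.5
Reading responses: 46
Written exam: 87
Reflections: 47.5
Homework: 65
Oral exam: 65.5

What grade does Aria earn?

Pass

Weekly reports (56.5) ≤ Peer review (90.5), so Peer review stays at 90.5.
Weighted total:
  Weekly reports 56.5 × 0.31 = 17.515
  Quizzes 83 × 0.06 = 4.98
  Peer review 90.5 × 0.09 = 8.145
  Reading responses 46 × 0.12 = 5.52
  Written exam 87 × 0.1 = 8.7
  Reflections 47.5 × 0.12 = 5.7
  Homework 65 × 0.13 = 8.45
  Oral exam 65.5 × 0.07 = 4.585
Sum = 63.595
63.595 is ≥ 38 and < 64.5 → Pass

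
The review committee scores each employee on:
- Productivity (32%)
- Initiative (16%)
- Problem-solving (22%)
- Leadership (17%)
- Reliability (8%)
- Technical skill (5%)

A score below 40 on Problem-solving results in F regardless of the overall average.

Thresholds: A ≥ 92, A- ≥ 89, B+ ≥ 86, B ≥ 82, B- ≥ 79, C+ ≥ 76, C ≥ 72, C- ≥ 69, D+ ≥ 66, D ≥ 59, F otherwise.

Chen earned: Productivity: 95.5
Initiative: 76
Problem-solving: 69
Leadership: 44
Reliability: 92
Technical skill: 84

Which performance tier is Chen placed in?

Problem-solving score 69 ≥ 40: minimum met.
Weighted total:
  Productivity 95.5 × 0.32 = 30.56
  Initiative 76 × 0.16 = 12.16
  Problem-solving 69 × 0.22 = 15.18
  Leadership 44 × 0.17 = 7.48
  Reliability 92 × 0.08 = 7.36
  Technical skill 84 × 0.05 = 4.2
Sum = 76.94
76.94 is ≥ 76 and < 79 → C+

C+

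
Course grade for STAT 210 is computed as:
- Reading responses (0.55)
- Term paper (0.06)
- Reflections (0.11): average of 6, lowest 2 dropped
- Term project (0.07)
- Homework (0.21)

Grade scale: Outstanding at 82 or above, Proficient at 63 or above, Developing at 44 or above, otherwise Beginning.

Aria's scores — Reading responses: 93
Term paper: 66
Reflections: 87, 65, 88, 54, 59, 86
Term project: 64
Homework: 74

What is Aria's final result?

Reflections: drop 54, 59 → average of remaining 4 = 326/4 = 81.5
Weighted total:
  Reading responses 93 × 0.55 = 51.15
  Term paper 66 × 0.06 = 3.96
  Reflections 81.5 × 0.11 = 8.965
  Term project 64 × 0.07 = 4.48
  Homework 74 × 0.21 = 15.54
Sum = 84.095
84.095 ≥ 82 → Outstanding

Outstanding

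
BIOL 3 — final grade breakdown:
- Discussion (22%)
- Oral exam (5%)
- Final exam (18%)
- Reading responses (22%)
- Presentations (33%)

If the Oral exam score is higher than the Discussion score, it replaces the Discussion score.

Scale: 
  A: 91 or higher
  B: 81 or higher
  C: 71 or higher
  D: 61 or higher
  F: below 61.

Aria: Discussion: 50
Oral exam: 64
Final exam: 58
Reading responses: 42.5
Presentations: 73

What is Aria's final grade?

D

Oral exam (64) > Discussion (50), so Discussion counts as 64.
Weighted total:
  Discussion 64 × 0.22 = 14.08
  Oral exam 64 × 0.05 = 3.2
  Final exam 58 × 0.18 = 10.44
  Reading responses 42.5 × 0.22 = 9.35
  Presentations 73 × 0.33 = 24.09
Sum = 61.16
61.16 is ≥ 61 and < 71 → D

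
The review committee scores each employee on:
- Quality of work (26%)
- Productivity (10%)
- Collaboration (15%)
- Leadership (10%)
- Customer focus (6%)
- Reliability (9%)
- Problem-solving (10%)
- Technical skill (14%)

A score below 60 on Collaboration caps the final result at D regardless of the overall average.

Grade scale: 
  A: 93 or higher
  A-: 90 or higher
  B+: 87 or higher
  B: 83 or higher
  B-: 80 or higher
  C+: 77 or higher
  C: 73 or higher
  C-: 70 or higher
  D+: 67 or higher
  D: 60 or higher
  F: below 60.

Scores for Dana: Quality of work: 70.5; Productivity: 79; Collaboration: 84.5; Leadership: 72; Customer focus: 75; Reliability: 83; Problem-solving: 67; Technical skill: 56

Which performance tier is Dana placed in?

Collaboration score 84.5 ≥ 60: minimum met.
Weighted total:
  Quality of work 70.5 × 0.26 = 18.33
  Productivity 79 × 0.1 = 7.9
  Collaboration 84.5 × 0.15 = 12.675
  Leadership 72 × 0.1 = 7.2
  Customer focus 75 × 0.06 = 4.5
  Reliability 83 × 0.09 = 7.47
  Problem-solving 67 × 0.1 = 6.7
  Technical skill 56 × 0.14 = 7.84
Sum = 72.615
72.615 is ≥ 70 and < 73 → C-

C-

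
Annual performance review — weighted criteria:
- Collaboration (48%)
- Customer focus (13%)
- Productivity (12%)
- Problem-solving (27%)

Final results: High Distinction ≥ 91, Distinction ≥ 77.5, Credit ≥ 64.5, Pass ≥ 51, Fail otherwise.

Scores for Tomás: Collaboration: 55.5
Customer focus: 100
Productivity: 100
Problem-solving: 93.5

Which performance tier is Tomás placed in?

Weighted total:
  Collaboration 55.5 × 0.48 = 26.64
  Customer focus 100 × 0.13 = 13
  Productivity 100 × 0.12 = 12
  Problem-solving 93.5 × 0.27 = 25.245
Sum = 76.885
76.885 is ≥ 64.5 and < 77.5 → Credit

Credit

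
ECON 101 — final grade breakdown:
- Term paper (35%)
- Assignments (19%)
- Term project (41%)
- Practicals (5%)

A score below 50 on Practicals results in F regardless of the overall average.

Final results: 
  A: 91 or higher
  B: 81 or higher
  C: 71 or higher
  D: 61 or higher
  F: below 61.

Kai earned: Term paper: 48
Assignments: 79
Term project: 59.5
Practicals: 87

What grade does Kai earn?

Practicals score 87 ≥ 50: minimum met.
Weighted total:
  Term paper 48 × 0.35 = 16.8
  Assignments 79 × 0.19 = 15.01
  Term project 59.5 × 0.41 = 24.395
  Practicals 87 × 0.05 = 4.35
Sum = 60.555
60.555 < 61 → F

F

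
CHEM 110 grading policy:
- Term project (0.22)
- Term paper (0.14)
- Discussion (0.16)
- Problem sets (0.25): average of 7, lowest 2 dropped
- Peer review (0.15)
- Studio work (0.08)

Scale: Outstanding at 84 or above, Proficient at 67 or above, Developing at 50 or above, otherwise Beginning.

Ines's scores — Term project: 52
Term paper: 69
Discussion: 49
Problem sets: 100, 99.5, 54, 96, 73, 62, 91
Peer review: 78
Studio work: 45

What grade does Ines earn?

Problem sets: drop 54, 62 → average of remaining 5 = 459.5/5 = 91.9
Weighted total:
  Term project 52 × 0.22 = 11.44
  Term paper 69 × 0.14 = 9.66
  Discussion 49 × 0.16 = 7.84
  Problem sets 91.9 × 0.25 = 22.975
  Peer review 78 × 0.15 = 11.7
  Studio work 45 × 0.08 = 3.6
Sum = 67.215
67.215 is ≥ 67 and < 84 → Proficient

Proficient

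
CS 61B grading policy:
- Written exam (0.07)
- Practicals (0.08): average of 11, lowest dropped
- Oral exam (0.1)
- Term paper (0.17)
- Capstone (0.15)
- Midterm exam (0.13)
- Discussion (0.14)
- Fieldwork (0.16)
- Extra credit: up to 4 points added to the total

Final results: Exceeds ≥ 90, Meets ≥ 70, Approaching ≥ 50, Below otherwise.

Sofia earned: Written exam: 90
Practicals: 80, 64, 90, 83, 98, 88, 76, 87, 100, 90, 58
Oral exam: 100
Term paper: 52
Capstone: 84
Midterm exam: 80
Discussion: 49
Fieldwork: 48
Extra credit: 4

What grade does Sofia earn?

Practicals: drop 58 → average of remaining 10 = 856/10 = 85.6
Weighted total:
  Written exam 90 × 0.07 = 6.3
  Practicals 85.6 × 0.08 = 6.848
  Oral exam 100 × 0.1 = 10
  Term paper 52 × 0.17 = 8.84
  Capstone 84 × 0.15 = 12.6
  Midterm exam 80 × 0.13 = 10.4
  Discussion 49 × 0.14 = 6.86
  Fieldwork 48 × 0.16 = 7.68
Sum = 69.528
Extra credit: 69.528 + 4 = 73.528
73.528 is ≥ 70 and < 90 → Meets

Meets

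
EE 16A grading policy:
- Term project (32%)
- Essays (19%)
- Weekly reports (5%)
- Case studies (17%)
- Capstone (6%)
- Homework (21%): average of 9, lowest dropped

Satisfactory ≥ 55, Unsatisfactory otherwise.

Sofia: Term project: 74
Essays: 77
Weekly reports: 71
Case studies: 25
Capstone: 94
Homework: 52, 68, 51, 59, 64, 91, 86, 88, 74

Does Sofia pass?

Satisfactory

Homework: drop 51 → average of remaining 8 = 582/8 = 72.75
Weighted total:
  Term project 74 × 0.32 = 23.68
  Essays 77 × 0.19 = 14.63
  Weekly reports 71 × 0.05 = 3.55
  Case studies 25 × 0.17 = 4.25
  Capstone 94 × 0.06 = 5.64
  Homework 72.75 × 0.21 = 15.2775
Sum = 67.0275
67.0275 ≥ 55 → Satisfactory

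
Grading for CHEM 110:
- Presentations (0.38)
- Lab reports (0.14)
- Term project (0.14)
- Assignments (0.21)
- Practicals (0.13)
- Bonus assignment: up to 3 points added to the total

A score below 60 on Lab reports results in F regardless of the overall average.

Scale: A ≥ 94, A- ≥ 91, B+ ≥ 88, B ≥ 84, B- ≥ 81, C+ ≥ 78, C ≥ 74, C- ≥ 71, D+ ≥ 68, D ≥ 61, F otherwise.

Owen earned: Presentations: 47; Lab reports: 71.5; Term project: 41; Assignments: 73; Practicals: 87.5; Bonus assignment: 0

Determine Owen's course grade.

F

Lab reports score 71.5 ≥ 60: minimum met.
Weighted total:
  Presentations 47 × 0.38 = 17.86
  Lab reports 71.5 × 0.14 = 10.01
  Term project 41 × 0.14 = 5.74
  Assignments 73 × 0.21 = 15.33
  Practicals 87.5 × 0.13 = 11.375
Sum = 60.315
Bonus assignment: 60.315 + 0 = 60.315
60.315 < 61 → F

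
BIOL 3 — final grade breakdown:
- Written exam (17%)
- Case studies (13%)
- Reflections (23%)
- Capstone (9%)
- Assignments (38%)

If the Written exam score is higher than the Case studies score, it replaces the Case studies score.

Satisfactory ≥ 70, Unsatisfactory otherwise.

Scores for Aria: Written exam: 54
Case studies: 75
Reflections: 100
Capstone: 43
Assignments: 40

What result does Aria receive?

Unsatisfactory

Written exam (54) ≤ Case studies (75), so Case studies stays at 75.
Weighted total:
  Written exam 54 × 0.17 = 9.18
  Case studies 75 × 0.13 = 9.75
  Reflections 100 × 0.23 = 23
  Capstone 43 × 0.09 = 3.87
  Assignments 40 × 0.38 = 15.2
Sum = 61
61 < 70 → Unsatisfactory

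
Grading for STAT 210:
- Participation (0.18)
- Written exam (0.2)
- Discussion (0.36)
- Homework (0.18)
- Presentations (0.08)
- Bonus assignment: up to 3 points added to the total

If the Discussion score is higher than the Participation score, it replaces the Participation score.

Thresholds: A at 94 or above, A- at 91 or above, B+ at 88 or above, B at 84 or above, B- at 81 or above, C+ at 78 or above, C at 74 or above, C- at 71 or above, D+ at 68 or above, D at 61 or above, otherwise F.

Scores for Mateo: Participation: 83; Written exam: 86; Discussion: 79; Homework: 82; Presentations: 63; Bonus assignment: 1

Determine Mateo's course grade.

B-

Discussion (79) ≤ Participation (83), so Participation stays at 83.
Weighted total:
  Participation 83 × 0.18 = 14.94
  Written exam 86 × 0.2 = 17.2
  Discussion 79 × 0.36 = 28.44
  Homework 82 × 0.18 = 14.76
  Presentations 63 × 0.08 = 5.04
Sum = 80.38
Bonus assignment: 80.38 + 1 = 81.38
81.38 is ≥ 81 and < 84 → B-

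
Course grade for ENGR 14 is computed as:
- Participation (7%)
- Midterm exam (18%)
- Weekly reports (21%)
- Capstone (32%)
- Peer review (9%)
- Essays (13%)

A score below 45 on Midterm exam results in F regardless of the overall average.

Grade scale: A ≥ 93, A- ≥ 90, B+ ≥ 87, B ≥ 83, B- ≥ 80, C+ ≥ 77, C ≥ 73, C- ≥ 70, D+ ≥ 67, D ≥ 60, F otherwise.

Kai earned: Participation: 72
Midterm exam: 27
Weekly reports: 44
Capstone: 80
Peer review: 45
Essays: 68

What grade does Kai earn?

F

Midterm exam score 27 < 45: minimum not met.
Weighted total:
  Participation 72 × 0.07 = 5.04
  Midterm exam 27 × 0.18 = 4.86
  Weekly reports 44 × 0.21 = 9.24
  Capstone 80 × 0.32 = 25.6
  Peer review 45 × 0.09 = 4.05
  Essays 68 × 0.13 = 8.84
Sum = 57.63
Because the Midterm exam minimum was not met, the result is F.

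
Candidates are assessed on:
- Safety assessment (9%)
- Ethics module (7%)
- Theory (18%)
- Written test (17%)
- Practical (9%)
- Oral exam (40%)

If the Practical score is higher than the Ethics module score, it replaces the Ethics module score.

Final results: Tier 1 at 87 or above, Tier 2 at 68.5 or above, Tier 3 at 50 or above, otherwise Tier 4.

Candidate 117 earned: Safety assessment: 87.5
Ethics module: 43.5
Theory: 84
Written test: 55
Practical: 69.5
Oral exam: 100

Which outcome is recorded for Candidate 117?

Practical (69.5) > Ethics module (43.5), so Ethics module counts as 69.5.
Weighted total:
  Safety assessment 87.5 × 0.09 = 7.875
  Ethics module 69.5 × 0.07 = 4.865
  Theory 84 × 0.18 = 15.12
  Written test 55 × 0.17 = 9.35
  Practical 69.5 × 0.09 = 6.255
  Oral exam 100 × 0.4 = 40
Sum = 83.465
83.465 is ≥ 68.5 and < 87 → Tier 2

Tier 2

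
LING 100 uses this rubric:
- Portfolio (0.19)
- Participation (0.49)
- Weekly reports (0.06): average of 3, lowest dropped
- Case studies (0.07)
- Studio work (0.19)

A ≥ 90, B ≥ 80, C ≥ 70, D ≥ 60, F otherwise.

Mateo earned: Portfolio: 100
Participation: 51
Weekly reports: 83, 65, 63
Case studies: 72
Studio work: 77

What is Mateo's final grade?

Weekly reports: drop 63 → average of remaining 2 = 148/2 = 74
Weighted total:
  Portfolio 100 × 0.19 = 19
  Participation 51 × 0.49 = 24.99
  Weekly reports 74 × 0.06 = 4.44
  Case studies 72 × 0.07 = 5.04
  Studio work 77 × 0.19 = 14.63
Sum = 68.1
68.1 is ≥ 60 and < 70 → D

D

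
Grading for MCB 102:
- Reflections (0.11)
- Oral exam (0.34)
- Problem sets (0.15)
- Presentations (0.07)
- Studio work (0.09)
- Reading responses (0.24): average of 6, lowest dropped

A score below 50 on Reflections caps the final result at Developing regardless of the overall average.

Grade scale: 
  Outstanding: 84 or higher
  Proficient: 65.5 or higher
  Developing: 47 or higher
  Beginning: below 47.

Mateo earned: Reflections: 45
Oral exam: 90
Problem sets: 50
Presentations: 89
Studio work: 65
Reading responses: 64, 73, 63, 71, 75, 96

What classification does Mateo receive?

Developing

Reading responses: drop 63 → average of remaining 5 = 379/5 = 75.8
Reflections score 45 < 50: minimum not met.
Weighted total:
  Reflections 45 × 0.11 = 4.95
  Oral exam 90 × 0.34 = 30.6
  Problem sets 50 × 0.15 = 7.5
  Presentations 89 × 0.07 = 6.23
  Studio work 65 × 0.09 = 5.85
  Reading responses 75.8 × 0.24 = 18.192
Sum = 73.322
73.322 would be Proficient; cap at Developing applies → Developing.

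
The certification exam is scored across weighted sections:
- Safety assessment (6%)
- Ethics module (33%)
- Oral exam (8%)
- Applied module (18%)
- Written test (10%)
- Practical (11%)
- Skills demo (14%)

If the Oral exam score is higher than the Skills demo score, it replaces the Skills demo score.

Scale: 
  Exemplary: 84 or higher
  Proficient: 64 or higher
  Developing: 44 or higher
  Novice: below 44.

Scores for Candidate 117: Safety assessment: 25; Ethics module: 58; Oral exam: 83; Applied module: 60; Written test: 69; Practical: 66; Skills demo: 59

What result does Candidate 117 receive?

Oral exam (83) > Skills demo (59), so Skills demo counts as 83.
Weighted total:
  Safety assessment 25 × 0.06 = 1.5
  Ethics module 58 × 0.33 = 19.14
  Oral exam 83 × 0.08 = 6.64
  Applied module 60 × 0.18 = 10.8
  Written test 69 × 0.1 = 6.9
  Practical 66 × 0.11 = 7.26
  Skills demo 83 × 0.14 = 11.62
Sum = 63.86
63.86 is ≥ 44 and < 64 → Developing

Developing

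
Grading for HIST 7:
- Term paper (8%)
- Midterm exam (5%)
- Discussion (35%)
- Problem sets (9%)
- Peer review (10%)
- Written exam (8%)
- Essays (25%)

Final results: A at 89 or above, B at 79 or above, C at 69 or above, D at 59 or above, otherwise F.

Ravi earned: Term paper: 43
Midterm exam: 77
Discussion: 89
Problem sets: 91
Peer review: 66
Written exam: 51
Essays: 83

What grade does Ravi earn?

C

Weighted total:
  Term paper 43 × 0.08 = 3.44
  Midterm exam 77 × 0.05 = 3.85
  Discussion 89 × 0.35 = 31.15
  Problem sets 91 × 0.09 = 8.19
  Peer review 66 × 0.1 = 6.6
  Written exam 51 × 0.08 = 4.08
  Essays 83 × 0.25 = 20.75
Sum = 78.06
78.06 is ≥ 69 and < 79 → C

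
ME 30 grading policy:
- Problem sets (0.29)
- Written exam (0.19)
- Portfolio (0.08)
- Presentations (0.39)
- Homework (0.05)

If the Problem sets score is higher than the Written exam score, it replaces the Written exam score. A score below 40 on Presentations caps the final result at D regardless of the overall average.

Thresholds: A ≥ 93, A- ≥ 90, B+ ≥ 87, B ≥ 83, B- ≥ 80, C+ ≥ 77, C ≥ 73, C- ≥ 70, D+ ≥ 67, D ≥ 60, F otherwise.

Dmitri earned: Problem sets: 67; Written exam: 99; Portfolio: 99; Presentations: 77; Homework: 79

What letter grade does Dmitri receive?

Problem sets (67) ≤ Written exam (99), so Written exam stays at 99.
Presentations score 77 ≥ 40: minimum met.
Weighted total:
  Problem sets 67 × 0.29 = 19.43
  Written exam 99 × 0.19 = 18.81
  Portfolio 99 × 0.08 = 7.92
  Presentations 77 × 0.39 = 30.03
  Homework 79 × 0.05 = 3.95
Sum = 80.14
80.14 is ≥ 80 and < 83 → B-

B-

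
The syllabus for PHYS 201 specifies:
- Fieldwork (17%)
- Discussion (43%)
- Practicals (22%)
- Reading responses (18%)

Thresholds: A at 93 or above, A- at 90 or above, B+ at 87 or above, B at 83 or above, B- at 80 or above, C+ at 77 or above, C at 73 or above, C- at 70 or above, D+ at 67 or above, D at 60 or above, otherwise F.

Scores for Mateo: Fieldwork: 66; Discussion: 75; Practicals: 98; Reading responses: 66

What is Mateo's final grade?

Weighted total:
  Fieldwork 66 × 0.17 = 11.22
  Discussion 75 × 0.43 = 32.25
  Practicals 98 × 0.22 = 21.56
  Reading responses 66 × 0.18 = 11.88
Sum = 76.91
76.91 is ≥ 73 and < 77 → C

C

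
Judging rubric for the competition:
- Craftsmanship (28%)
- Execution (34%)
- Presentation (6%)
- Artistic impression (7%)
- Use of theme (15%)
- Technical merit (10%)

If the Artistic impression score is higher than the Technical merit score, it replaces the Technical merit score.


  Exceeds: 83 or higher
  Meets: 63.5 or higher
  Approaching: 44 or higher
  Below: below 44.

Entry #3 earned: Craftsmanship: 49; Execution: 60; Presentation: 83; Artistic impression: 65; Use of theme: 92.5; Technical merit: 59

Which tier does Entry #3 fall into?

Meets

Artistic impression (65) > Technical merit (59), so Technical merit counts as 65.
Weighted total:
  Craftsmanship 49 × 0.28 = 13.72
  Execution 60 × 0.34 = 20.4
  Presentation 83 × 0.06 = 4.98
  Artistic impression 65 × 0.07 = 4.55
  Use of theme 92.5 × 0.15 = 13.875
  Technical merit 65 × 0.1 = 6.5
Sum = 64.025
64.025 is ≥ 63.5 and < 83 → Meets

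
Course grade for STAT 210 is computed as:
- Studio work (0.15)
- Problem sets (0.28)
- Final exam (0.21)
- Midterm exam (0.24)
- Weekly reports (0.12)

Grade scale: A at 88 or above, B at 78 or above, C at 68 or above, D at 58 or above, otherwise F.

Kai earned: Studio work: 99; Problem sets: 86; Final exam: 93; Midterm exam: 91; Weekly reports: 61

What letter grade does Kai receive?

Weighted total:
  Studio work 99 × 0.15 = 14.85
  Problem sets 86 × 0.28 = 24.08
  Final exam 93 × 0.21 = 19.53
  Midterm exam 91 × 0.24 = 21.84
  Weekly reports 61 × 0.12 = 7.32
Sum = 87.62
87.62 is ≥ 78 and < 88 → B

B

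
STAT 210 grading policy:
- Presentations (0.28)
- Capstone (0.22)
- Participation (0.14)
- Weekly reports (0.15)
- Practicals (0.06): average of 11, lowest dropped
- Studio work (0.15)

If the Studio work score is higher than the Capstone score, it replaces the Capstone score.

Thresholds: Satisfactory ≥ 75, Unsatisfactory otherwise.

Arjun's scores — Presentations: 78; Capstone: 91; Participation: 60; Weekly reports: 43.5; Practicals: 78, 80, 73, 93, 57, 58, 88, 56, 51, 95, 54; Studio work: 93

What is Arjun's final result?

Satisfactory

Practicals: drop 51 → average of remaining 10 = 732/10 = 73.2
Studio work (93) > Capstone (91), so Capstone counts as 93.
Weighted total:
  Presentations 78 × 0.28 = 21.84
  Capstone 93 × 0.22 = 20.46
  Participation 60 × 0.14 = 8.4
  Weekly reports 43.5 × 0.15 = 6.525
  Practicals 73.2 × 0.06 = 4.392
  Studio work 93 × 0.15 = 13.95
Sum = 75.567
75.567 ≥ 75 → Satisfactory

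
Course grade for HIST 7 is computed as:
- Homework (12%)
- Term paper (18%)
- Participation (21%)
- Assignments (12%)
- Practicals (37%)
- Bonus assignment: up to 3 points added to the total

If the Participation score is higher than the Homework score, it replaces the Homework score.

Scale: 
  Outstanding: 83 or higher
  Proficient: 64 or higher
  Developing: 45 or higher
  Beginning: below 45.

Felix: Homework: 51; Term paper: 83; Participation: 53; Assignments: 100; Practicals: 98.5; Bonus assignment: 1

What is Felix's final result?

Participation (53) > Homework (51), so Homework counts as 53.
Weighted total:
  Homework 53 × 0.12 = 6.36
  Term paper 83 × 0.18 = 14.94
  Participation 53 × 0.21 = 11.13
  Assignments 100 × 0.12 = 12
  Practicals 98.5 × 0.37 = 36.445
Sum = 80.875
Bonus assignment: 80.875 + 1 = 81.875
81.875 is ≥ 64 and < 83 → Proficient

Proficient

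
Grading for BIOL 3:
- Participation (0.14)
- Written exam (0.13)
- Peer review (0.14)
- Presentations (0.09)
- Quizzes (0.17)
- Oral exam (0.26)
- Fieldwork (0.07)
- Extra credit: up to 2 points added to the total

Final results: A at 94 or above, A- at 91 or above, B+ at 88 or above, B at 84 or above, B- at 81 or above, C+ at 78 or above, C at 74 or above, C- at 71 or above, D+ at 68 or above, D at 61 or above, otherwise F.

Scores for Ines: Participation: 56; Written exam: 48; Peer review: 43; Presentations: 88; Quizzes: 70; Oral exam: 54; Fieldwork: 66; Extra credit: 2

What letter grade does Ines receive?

F

Weighted total:
  Participation 56 × 0.14 = 7.84
  Written exam 48 × 0.13 = 6.24
  Peer review 43 × 0.14 = 6.02
  Presentations 88 × 0.09 = 7.92
  Quizzes 70 × 0.17 = 11.9
  Oral exam 54 × 0.26 = 14.04
  Fieldwork 66 × 0.07 = 4.62
Sum = 58.58
Extra credit: 58.58 + 2 = 60.58
60.58 < 61 → F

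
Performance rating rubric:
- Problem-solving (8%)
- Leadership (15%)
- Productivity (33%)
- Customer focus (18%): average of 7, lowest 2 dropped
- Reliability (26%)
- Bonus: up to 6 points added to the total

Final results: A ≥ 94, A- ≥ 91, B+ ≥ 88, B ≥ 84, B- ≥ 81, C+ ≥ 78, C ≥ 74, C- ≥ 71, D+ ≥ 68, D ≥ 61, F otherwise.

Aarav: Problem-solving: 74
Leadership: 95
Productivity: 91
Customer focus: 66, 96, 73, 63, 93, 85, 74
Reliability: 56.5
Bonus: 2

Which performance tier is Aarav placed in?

Customer focus: drop 63, 66 → average of remaining 5 = 421/5 = 84.2
Weighted total:
  Problem-solving 74 × 0.08 = 5.92
  Leadership 95 × 0.15 = 14.25
  Productivity 91 × 0.33 = 30.03
  Customer focus 84.2 × 0.18 = 15.156
  Reliability 56.5 × 0.26 = 14.69
Sum = 80.046
Bonus: 80.046 + 2 = 82.046
82.046 is ≥ 81 and < 84 → B-

B-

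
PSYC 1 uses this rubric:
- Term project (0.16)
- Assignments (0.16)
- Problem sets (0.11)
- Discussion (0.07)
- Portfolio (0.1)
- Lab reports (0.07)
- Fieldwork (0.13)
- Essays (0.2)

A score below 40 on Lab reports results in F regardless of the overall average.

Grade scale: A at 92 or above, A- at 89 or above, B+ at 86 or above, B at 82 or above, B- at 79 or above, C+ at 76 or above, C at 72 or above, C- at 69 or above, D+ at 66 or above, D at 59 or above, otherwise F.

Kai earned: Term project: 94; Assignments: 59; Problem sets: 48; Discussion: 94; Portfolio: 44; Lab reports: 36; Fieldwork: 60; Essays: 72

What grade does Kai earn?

Lab reports score 36 < 40: minimum not met.
Weighted total:
  Term project 94 × 0.16 = 15.04
  Assignments 59 × 0.16 = 9.44
  Problem sets 48 × 0.11 = 5.28
  Discussion 94 × 0.07 = 6.58
  Portfolio 44 × 0.1 = 4.4
  Lab reports 36 × 0.07 = 2.52
  Fieldwork 60 × 0.13 = 7.8
  Essays 72 × 0.2 = 14.4
Sum = 65.46
Because the Lab reports minimum was not met, the result is F.

F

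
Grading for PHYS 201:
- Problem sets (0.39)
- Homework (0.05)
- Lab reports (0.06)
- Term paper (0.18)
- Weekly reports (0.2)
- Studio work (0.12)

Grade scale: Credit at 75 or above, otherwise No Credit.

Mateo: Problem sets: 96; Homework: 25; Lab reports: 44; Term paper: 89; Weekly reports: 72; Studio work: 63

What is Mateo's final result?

Weighted total:
  Problem sets 96 × 0.39 = 37.44
  Homework 25 × 0.05 = 1.25
  Lab reports 44 × 0.06 = 2.64
  Term paper 89 × 0.18 = 16.02
  Weekly reports 72 × 0.2 = 14.4
  Studio work 63 × 0.12 = 7.56
Sum = 79.31
79.31 ≥ 75 → Credit

Credit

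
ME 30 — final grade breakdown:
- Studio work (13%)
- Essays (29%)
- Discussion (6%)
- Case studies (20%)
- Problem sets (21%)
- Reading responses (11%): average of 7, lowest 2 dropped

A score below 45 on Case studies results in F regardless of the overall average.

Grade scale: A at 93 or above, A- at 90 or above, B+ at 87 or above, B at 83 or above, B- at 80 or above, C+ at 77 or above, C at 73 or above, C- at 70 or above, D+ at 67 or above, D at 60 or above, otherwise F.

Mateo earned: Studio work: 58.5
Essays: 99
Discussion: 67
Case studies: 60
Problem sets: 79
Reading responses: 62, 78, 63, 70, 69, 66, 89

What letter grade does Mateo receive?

Reading responses: drop 62, 63 → average of remaining 5 = 372/5 = 74.4
Case studies score 60 ≥ 45: minimum met.
Weighted total:
  Studio work 58.5 × 0.13 = 7.605
  Essays 99 × 0.29 = 28.71
  Discussion 67 × 0.06 = 4.02
  Case studies 60 × 0.2 = 12
  Problem sets 79 × 0.21 = 16.59
  Reading responses 74.4 × 0.11 = 8.184
Sum = 77.109
77.109 is ≥ 77 and < 80 → C+

C+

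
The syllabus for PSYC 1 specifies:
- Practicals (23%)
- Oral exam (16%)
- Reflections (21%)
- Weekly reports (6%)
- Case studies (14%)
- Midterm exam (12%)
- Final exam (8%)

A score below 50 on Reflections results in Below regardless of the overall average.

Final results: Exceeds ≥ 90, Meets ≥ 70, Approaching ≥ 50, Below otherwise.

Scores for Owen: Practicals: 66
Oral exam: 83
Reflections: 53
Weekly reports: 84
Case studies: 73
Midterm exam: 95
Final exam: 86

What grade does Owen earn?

Meets

Reflections score 53 ≥ 50: minimum met.
Weighted total:
  Practicals 66 × 0.23 = 15.18
  Oral exam 83 × 0.16 = 13.28
  Reflections 53 × 0.21 = 11.13
  Weekly reports 84 × 0.06 = 5.04
  Case studies 73 × 0.14 = 10.22
  Midterm exam 95 × 0.12 = 11.4
  Final exam 86 × 0.08 = 6.88
Sum = 73.13
73.13 is ≥ 70 and < 90 → Meets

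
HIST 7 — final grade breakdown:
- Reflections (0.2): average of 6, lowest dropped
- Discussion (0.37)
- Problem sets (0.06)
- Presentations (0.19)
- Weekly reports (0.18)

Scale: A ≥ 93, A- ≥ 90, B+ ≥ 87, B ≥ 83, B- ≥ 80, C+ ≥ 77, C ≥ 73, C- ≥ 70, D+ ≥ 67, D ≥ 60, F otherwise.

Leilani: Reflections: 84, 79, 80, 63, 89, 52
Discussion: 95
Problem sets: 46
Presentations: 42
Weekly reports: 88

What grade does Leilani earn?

C+

Reflections: drop 52 → average of remaining 5 = 395/5 = 79
Weighted total:
  Reflections 79 × 0.2 = 15.8
  Discussion 95 × 0.37 = 35.15
  Problem sets 46 × 0.06 = 2.76
  Presentations 42 × 0.19 = 7.98
  Weekly reports 88 × 0.18 = 15.84
Sum = 77.53
77.53 is ≥ 77 and < 80 → C+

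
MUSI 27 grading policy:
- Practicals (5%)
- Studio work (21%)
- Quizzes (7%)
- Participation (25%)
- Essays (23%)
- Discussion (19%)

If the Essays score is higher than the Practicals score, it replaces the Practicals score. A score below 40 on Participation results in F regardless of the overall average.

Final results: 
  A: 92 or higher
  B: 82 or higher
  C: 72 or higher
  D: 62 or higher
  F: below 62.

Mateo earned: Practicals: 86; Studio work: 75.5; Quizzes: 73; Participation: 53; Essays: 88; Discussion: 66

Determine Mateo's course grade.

Essays (88) > Practicals (86), so Practicals counts as 88.
Participation score 53 ≥ 40: minimum met.
Weighted total:
  Practicals 88 × 0.05 = 4.4
  Studio work 75.5 × 0.21 = 15.855
  Quizzes 73 × 0.07 = 5.11
  Participation 53 × 0.25 = 13.25
  Essays 88 × 0.23 = 20.24
  Discussion 66 × 0.19 = 12.54
Sum = 71.395
71.395 is ≥ 62 and < 72 → D

D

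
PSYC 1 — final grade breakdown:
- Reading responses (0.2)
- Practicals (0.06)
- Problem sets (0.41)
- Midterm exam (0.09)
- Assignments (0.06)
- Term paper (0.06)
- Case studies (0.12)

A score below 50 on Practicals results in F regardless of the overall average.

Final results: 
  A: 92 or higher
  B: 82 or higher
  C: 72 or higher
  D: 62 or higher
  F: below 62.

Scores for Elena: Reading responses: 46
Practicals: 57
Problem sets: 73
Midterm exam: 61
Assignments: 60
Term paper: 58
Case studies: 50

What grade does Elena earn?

Practicals score 57 ≥ 50: minimum met.
Weighted total:
  Reading responses 46 × 0.2 = 9.2
  Practicals 57 × 0.06 = 3.42
  Problem sets 73 × 0.41 = 29.93
  Midterm exam 61 × 0.09 = 5.49
  Assignments 60 × 0.06 = 3.6
  Term paper 58 × 0.06 = 3.48
  Case studies 50 × 0.12 = 6
Sum = 61.12
61.12 < 62 → F

F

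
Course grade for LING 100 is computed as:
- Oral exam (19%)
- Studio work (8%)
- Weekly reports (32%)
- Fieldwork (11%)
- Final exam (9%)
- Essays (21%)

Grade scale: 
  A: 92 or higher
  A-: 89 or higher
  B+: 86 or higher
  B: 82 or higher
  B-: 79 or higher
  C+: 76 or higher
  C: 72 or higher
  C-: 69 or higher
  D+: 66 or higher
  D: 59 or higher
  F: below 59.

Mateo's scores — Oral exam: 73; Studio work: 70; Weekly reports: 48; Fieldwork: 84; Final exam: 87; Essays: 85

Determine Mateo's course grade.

Weighted total:
  Oral exam 73 × 0.19 = 13.87
  Studio work 70 × 0.08 = 5.6
  Weekly reports 48 × 0.32 = 15.36
  Fieldwork 84 × 0.11 = 9.24
  Final exam 87 × 0.09 = 7.83
  Essays 85 × 0.21 = 17.85
Sum = 69.75
69.75 is ≥ 69 and < 72 → C-

C-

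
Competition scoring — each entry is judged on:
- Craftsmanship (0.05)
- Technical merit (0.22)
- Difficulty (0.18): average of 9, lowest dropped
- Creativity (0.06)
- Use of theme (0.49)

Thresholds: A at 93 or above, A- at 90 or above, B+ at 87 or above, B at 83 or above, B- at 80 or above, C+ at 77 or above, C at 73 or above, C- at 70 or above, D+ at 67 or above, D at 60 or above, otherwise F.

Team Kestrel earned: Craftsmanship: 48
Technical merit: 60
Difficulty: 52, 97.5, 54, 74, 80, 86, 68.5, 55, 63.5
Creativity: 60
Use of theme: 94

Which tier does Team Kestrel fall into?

C+

Difficulty: drop 52 → average of remaining 8 = 578.5/8 = 72.3125
Weighted total:
  Craftsmanship 48 × 0.05 = 2.4
  Technical merit 60 × 0.22 = 13.2
  Difficulty 72.3125 × 0.18 = 13.01625
  Creativity 60 × 0.06 = 3.6
  Use of theme 94 × 0.49 = 46.06
Sum = 78.27625
78.27625 is ≥ 77 and < 80 → C+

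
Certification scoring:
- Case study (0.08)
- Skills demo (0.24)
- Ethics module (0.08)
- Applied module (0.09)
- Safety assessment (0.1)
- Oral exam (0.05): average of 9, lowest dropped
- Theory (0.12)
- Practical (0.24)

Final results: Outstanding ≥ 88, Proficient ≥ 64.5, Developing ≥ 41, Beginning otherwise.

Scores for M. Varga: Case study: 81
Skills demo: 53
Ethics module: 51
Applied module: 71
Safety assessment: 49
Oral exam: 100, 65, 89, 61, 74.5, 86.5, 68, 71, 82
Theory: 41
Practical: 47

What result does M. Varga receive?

Oral exam: drop 61 → average of remaining 8 = 636/8 = 79.5
Weighted total:
  Case study 81 × 0.08 = 6.48
  Skills demo 53 × 0.24 = 12.72
  Ethics module 51 × 0.08 = 4.08
  Applied module 71 × 0.09 = 6.39
  Safety assessment 49 × 0.1 = 4.9
  Oral exam 79.5 × 0.05 = 3.975
  Theory 41 × 0.12 = 4.92
  Practical 47 × 0.24 = 11.28
Sum = 54.745
54.745 is ≥ 41 and < 64.5 → Developing

Developing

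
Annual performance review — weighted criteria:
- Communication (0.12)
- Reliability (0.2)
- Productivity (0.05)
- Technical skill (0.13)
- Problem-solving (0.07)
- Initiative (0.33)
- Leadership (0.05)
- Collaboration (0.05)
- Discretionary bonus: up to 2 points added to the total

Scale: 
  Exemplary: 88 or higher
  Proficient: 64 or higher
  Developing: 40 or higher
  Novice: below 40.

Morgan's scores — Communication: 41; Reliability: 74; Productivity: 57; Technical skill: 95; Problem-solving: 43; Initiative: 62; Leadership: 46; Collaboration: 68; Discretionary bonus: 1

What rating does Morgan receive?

Weighted total:
  Communication 41 × 0.12 = 4.92
  Reliability 74 × 0.2 = 14.8
  Productivity 57 × 0.05 = 2.85
  Technical skill 95 × 0.13 = 12.35
  Problem-solving 43 × 0.07 = 3.01
  Initiative 62 × 0.33 = 20.46
  Leadership 46 × 0.05 = 2.3
  Collaboration 68 × 0.05 = 3.4
Sum = 64.09
Discretionary bonus: 64.09 + 1 = 65.09
65.09 is ≥ 64 and < 88 → Proficient

Proficient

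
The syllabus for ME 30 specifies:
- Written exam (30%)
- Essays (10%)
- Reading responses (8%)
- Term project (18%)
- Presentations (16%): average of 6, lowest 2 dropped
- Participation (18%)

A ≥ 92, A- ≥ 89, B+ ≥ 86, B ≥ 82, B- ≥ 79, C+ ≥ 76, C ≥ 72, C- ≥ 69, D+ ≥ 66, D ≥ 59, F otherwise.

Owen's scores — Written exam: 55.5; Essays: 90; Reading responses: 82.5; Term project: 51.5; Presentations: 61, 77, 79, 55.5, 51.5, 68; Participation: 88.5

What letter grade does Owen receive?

Presentations: drop 51.5, 55.5 → average of remaining 4 = 285/4 = 71.25
Weighted total:
  Written exam 55.5 × 0.3 = 16.65
  Essays 90 × 0.1 = 9
  Reading responses 82.5 × 0.08 = 6.6
  Term project 51.5 × 0.18 = 9.27
  Presentations 71.25 × 0.16 = 11.4
  Participation 88.5 × 0.18 = 15.93
Sum = 68.85
68.85 is ≥ 66 and < 69 → D+

D+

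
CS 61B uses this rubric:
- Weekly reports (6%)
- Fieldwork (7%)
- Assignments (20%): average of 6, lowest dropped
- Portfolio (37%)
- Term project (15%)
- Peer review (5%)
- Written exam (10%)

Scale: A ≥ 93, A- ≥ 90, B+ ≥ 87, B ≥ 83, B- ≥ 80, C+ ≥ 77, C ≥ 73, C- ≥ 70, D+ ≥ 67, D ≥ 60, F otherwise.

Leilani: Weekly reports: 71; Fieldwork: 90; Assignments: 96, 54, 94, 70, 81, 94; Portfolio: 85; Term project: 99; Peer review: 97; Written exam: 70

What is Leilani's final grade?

B

Assignments: drop 54 → average of remaining 5 = 435/5 = 87
Weighted total:
  Weekly reports 71 × 0.06 = 4.26
  Fieldwork 90 × 0.07 = 6.3
  Assignments 87 × 0.2 = 17.4
  Portfolio 85 × 0.37 = 31.45
  Term project 99 × 0.15 = 14.85
  Peer review 97 × 0.05 = 4.85
  Written exam 70 × 0.1 = 7
Sum = 86.11
86.11 is ≥ 83 and < 87 → B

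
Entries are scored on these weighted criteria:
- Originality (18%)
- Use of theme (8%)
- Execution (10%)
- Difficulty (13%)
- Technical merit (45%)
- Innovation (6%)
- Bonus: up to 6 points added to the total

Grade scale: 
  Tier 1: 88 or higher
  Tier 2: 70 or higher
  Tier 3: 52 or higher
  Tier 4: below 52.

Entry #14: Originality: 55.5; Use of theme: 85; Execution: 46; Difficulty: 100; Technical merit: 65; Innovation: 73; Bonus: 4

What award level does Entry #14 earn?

Tier 2

Weighted total:
  Originality 55.5 × 0.18 = 9.99
  Use of theme 85 × 0.08 = 6.8
  Execution 46 × 0.1 = 4.6
  Difficulty 100 × 0.13 = 13
  Technical merit 65 × 0.45 = 29.25
  Innovation 73 × 0.06 = 4.38
Sum = 68.02
Bonus: 68.02 + 4 = 72.02
72.02 is ≥ 70 and < 88 → Tier 2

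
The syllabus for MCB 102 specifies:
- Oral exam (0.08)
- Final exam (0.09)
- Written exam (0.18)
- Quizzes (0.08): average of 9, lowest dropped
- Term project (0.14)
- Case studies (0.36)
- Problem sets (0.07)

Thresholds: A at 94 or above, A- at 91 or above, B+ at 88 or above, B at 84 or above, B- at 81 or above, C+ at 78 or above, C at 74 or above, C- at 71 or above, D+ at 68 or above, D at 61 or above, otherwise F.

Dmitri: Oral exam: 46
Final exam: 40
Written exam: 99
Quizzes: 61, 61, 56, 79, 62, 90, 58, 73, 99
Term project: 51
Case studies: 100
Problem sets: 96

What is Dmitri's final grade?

Quizzes: drop 56 → average of remaining 8 = 583/8 = 72.875
Weighted total:
  Oral exam 46 × 0.08 = 3.68
  Final exam 40 × 0.09 = 3.6
  Written exam 99 × 0.18 = 17.82
  Quizzes 72.875 × 0.08 = 5.83
  Term project 51 × 0.14 = 7.14
  Case studies 100 × 0.36 = 36
  Problem sets 96 × 0.07 = 6.72
Sum = 80.79
80.79 is ≥ 78 and < 81 → C+

C+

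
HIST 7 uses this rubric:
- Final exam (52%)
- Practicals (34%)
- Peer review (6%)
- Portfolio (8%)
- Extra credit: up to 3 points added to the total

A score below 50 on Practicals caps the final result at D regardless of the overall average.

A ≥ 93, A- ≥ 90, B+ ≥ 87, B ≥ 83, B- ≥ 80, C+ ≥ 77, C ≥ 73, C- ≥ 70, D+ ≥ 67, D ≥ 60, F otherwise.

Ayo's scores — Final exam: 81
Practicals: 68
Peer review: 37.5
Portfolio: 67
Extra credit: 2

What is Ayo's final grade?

C

Practicals score 68 ≥ 50: minimum met.
Weighted total:
  Final exam 81 × 0.52 = 42.12
  Practicals 68 × 0.34 = 23.12
  Peer review 37.5 × 0.06 = 2.25
  Portfolio 67 × 0.08 = 5.36
Sum = 72.85
Extra credit: 72.85 + 2 = 74.85
74.85 is ≥ 73 and < 77 → C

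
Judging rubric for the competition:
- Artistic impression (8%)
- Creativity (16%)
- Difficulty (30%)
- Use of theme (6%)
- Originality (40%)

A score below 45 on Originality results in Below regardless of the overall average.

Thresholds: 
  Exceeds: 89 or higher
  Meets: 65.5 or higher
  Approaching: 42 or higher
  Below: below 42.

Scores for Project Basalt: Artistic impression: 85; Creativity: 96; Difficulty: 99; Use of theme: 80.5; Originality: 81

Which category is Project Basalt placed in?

Originality score 81 ≥ 45: minimum met.
Weighted total:
  Artistic impression 85 × 0.08 = 6.8
  Creativity 96 × 0.16 = 15.36
  Difficulty 99 × 0.3 = 29.7
  Use of theme 80.5 × 0.06 = 4.83
  Originality 81 × 0.4 = 32.4
Sum = 89.09
89.09 ≥ 89 → Exceeds

Exceeds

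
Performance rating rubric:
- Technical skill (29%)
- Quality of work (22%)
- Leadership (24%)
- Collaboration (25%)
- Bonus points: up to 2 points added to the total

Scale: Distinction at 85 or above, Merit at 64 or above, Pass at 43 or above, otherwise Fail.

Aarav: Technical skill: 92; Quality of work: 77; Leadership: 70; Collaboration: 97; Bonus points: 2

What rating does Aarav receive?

Distinction

Weighted total:
  Technical skill 92 × 0.29 = 26.68
  Quality of work 77 × 0.22 = 16.94
  Leadership 70 × 0.24 = 16.8
  Collaboration 97 × 0.25 = 24.25
Sum = 84.67
Bonus points: 84.67 + 2 = 86.67
86.67 ≥ 85 → Distinction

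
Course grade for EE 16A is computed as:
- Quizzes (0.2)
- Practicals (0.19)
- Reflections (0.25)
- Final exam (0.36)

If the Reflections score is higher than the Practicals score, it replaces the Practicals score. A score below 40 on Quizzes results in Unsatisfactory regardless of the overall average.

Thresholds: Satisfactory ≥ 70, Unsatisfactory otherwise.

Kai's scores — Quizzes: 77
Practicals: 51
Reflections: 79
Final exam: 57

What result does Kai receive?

Satisfactory

Reflections (79) > Practicals (51), so Practicals counts as 79.
Quizzes score 77 ≥ 40: minimum met.
Weighted total:
  Quizzes 77 × 0.2 = 15.4
  Practicals 79 × 0.19 = 15.01
  Reflections 79 × 0.25 = 19.75
  Final exam 57 × 0.36 = 20.52
Sum = 70.68
70.68 ≥ 70 → Satisfactory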